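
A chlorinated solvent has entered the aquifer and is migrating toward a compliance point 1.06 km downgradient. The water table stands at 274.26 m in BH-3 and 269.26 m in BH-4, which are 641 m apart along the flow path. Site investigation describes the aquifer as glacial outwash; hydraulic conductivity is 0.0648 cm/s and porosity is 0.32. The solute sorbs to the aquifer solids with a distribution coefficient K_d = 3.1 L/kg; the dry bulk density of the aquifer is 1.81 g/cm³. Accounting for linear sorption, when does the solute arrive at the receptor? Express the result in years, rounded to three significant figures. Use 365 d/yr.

Hydraulic gradient i = (274.26 − 269.26) / 641 = 5.00 / 641 = 0.007800
K = 0.0648 cm/s × 864 = 55.99 m/d
Specific discharge q = 55.99 × 0.007800 = 0.4367 m/d
Seepage velocity v = q / n = 0.4367 / 0.32 = 1.365 m/d
Retardation R = 1 + ρ_b·K_d/n = 1 + 1.81×3.1/0.32 = 18.53
Contaminant velocity v_c = v/R = 1.365/18.53 = 0.07363 m/d
L = 1.06 km = 1060 m
t = L/v_c = 1060/0.07363 = 14400 d
   = 14400/365 = 39.4 yr

39.4 years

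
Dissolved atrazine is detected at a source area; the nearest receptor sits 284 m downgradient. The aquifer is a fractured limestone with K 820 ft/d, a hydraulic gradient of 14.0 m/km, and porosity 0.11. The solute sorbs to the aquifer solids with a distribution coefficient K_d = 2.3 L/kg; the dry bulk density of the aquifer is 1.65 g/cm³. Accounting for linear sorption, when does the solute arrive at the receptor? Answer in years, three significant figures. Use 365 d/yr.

K = 820 ft/d × 0.3048 = 249.9 m/d
Darcy flux q = K·i = 249.9 × 0.014 = 3.499 m/d
v_s = q/n_e = 3.499/0.11 = 31.81 m/d
Retardation R = 1 + ρ_b·K_d/n = 1 + 1.65×2.3/0.11 = 35.50
Contaminant velocity v_c = v/R = 31.81/35.50 = 0.8961 m/d
t = L/v_c = 284/0.8961 = 316.9 d
   = 316.9/365 = 0.868 yr

0.868 years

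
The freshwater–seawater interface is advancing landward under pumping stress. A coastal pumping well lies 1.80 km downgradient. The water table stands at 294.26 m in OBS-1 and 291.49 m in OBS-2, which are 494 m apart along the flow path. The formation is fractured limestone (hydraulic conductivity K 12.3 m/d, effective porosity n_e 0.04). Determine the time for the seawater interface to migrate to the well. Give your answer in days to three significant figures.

1040 days

Hydraulic gradient i = (294.26 − 291.49) / 494 = 2.77 / 494 = 0.005607
Specific discharge q = 12.3 × 0.005607 = 0.06897 m/d
Average linear velocity = 0.06897 / 0.04 = 1.724 m/d
L = 1.80 km = 1800 m
t = L / v = 1800 / 1.724 = 1044 d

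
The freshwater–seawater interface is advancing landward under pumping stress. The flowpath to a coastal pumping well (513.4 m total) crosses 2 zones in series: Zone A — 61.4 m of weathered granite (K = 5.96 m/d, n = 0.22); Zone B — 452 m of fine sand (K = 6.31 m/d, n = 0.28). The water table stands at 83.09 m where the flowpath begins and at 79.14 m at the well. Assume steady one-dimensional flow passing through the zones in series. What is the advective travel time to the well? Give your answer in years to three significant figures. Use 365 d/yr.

Total head drop ΔH = 83.09 − 79.14 = 3.95 m
Steady 1-D flow in series ⇒ the Darcy flux q is identical in every zone and the zone head losses add (resistances L/K in series).
Σ(L/K) = 61.4/5.96 + 452/6.31 = 10.30 + 71.63 = 81.93 d
q = ΔH / Σ(L/K) = 3.95 / 81.93 = 0.04821 m/d (same in every zone)
Zone A: v = q/n = 0.04821/0.22 = 0.2191 m/d → t_A = 61.4/0.2191 = 280.2 d
Zone B: v = q/n = 0.04821/0.28 = 0.1722 m/d → t_B = 452/0.1722 = 2625 d
Total t = 280.2 + 2625 = 2905 d
   = 2905 / 365 = 7.96 yr

7.96 years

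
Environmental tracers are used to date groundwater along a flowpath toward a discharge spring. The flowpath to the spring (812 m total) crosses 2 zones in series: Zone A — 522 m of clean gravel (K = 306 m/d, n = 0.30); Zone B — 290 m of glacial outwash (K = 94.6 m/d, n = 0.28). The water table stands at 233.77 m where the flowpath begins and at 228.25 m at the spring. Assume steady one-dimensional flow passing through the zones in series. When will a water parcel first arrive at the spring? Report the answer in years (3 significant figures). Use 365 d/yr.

Total head drop ΔH = 233.77 − 228.25 = 5.52 m
Continuity: the same q passes through each zone, so ΔH = q·Σ(L_j/K_j) — the zones act as resistances in series.
Σ(L/K) = 522/306 + 290/94.6 = 1.706 + 3.066 = 4.771 d
q = ΔH / Σ(L/K) = 5.52 / 4.771 = 1.157 m/d (same in every zone)
Zone A: v = q/n = 1.157/0.30 = 3.856 m/d → t_A = 522/3.856 = 135.4 d
Zone B: v = q/n = 1.157/0.28 = 4.132 m/d → t_B = 290/4.132 = 70.19 d
Total t = 135.4 + 70.19 = 205.6 d
   = 205.6 / 365 = 0.563 yr

0.563 years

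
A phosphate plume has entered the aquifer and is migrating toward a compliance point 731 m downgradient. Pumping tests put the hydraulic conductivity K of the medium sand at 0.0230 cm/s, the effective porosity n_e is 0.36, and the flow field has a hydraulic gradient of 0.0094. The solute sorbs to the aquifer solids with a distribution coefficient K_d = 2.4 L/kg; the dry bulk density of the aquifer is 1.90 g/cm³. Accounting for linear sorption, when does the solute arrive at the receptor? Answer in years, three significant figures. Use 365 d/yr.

K = 0.0230 cm/s × 864 = 19.87 m/d
q = Ki = 19.87 × 0.0094 = 0.1868 m/d
v = Ki/n = 19.87·0.0094/0.36 = 0.5189 m/d
Retardation R = 1 + ρ_b·K_d/n = 1 + 1.90×2.4/0.36 = 13.67
Contaminant velocity v_c = v/R = 0.5189/13.67 = 0.03797 m/d
t = L/v_c = 731/0.03797 = 19250 d
   = 19250/365 = 52.7 yr

52.7 years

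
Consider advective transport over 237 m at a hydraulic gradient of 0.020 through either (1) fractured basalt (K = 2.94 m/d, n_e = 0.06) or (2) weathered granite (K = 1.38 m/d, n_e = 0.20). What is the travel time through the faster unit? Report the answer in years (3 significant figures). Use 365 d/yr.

Unit 1 (fractured basalt): v = 2.94×0.020/0.06 = 0.9800 m/d, t = 237/0.9800 = 241.8 d
Unit 2 (weathered granite): v = 1.38×0.020/0.20 = 0.1380 m/d, t = 237/0.1380 = 1717 d
Faster: 241.8 d / 365 = 0.663 yr

0.663 years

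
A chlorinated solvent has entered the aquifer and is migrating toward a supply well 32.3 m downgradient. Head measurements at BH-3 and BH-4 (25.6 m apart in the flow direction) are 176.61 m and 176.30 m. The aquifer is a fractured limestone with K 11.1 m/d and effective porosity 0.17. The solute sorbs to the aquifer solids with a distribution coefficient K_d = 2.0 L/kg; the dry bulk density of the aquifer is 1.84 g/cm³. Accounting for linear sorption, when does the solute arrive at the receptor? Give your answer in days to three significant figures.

Hydraulic gradient i = (176.61 − 176.30) / 25.6 = 0.31 / 25.6 = 0.01211
Darcy flux q = K·i = 11.1 × 0.01211 = 0.1344 m/d
Average linear velocity = 0.1344 / 0.17 = 0.7907 m/d
Retardation R = 1 + ρ_b·K_d/n = 1 + 1.84×2.0/0.17 = 22.65
Contaminant velocity v_c = v/R = 0.7907/22.65 = 0.03491 m/d
t = L/v_c = 32.3/0.03491 = 925.2 d

925 days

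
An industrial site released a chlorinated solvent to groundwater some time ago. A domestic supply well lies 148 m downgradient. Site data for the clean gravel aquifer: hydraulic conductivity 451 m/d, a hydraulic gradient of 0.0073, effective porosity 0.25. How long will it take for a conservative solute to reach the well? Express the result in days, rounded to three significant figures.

Specific discharge q = 451 × 0.0073 = 3.292 m/d
v = Ki/n = 451·0.0073/0.25 = 13.17 m/d
t = L / v = 148 / 13.17 = 11.24 d

11.2 days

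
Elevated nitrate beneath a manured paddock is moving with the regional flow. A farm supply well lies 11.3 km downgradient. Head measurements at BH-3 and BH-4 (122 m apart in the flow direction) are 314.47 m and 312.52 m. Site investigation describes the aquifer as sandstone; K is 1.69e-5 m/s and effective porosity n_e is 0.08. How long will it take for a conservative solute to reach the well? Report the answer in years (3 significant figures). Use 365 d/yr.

106 years

Hydraulic gradient i = (314.47 − 312.52) / 122 = 1.95 / 122 = 0.01598
K = 1.69e-5 m/s × 86400 s/d = 1.460 m/d
Darcy flux q = K·i = 1.460 × 0.01598 = 0.02334 m/d
Seepage velocity v = q / n = 0.02334 / 0.08 = 0.2917 m/d
L = 11.3 km = 11300 m
t = L / v = 11300 / 0.2917 = 38730 d
   = 38730 / 365 = 106 yr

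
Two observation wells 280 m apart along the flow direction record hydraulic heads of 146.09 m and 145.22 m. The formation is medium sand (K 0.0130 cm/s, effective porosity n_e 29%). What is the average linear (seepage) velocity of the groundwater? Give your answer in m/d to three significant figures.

0.120 m/d

Hydraulic gradient i = (146.09 − 145.22) / 280 = 0.87 / 280 = 0.003107
K = 0.0130 cm/s × 864 = 11.23 m/d
q = Ki = 11.23 × 0.003107 = 0.03490 m/d
Seepage velocity v = q / n = 0.03490 / 0.29 = 0.1203 m/d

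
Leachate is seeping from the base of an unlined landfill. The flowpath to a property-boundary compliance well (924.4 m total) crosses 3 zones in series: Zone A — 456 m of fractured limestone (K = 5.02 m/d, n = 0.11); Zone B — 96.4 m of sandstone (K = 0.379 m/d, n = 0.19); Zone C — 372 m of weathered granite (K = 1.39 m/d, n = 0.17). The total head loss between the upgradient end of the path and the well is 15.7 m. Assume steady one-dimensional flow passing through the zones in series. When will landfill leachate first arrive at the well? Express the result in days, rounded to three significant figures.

Continuity: the same q passes through each zone, so ΔH = q·Σ(L_j/K_j) — the zones act as resistances in series.
Σ(L/K) = 456/5.02 + 96.4/0.379 + 372/1.39 = 90.84 + 254.4 + 267.6 = 612.8 d
q = ΔH / Σ(L/K) = 15.7 / 612.8 = 0.02562 m/d (same in every zone)
Zone A: v = q/n = 0.02562/0.11 = 0.2329 m/d → t_A = 456/0.2329 = 1958 d
Zone B: v = q/n = 0.02562/0.19 = 0.1348 m/d → t_B = 96.4/0.1348 = 714.9 d
Zone C: v = q/n = 0.02562/0.17 = 0.1507 m/d → t_C = 372/0.1507 = 2468 d
Total t = 1958 + 714.9 + 2468 = 5141 d

5140 days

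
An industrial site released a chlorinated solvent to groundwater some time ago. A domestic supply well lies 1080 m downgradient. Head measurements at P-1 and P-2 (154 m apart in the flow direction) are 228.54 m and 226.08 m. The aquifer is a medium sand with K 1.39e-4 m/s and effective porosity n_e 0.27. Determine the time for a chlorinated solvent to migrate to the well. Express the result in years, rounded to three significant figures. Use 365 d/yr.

Hydraulic gradient i = (228.54 − 226.08) / 154 = 2.46 / 154 = 0.01597
K = 1.39e-4 m/s × 86400 s/d = 12.01 m/d
Specific discharge q = 12.01 × 0.01597 = 0.1918 m/d
Average linear velocity = 0.1918 / 0.27 = 0.7105 m/d
t = L / v = 1080 / 0.7105 = 1520 d
   = 1520 / 365 = 4.16 yr

4.16 years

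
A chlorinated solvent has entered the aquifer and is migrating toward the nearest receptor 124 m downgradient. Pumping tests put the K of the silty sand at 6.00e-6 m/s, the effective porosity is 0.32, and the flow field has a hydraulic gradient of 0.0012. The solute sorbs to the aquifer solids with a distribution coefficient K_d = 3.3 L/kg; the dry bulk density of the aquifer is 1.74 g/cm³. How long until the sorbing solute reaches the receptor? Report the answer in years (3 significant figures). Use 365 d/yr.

K = 6.00e-6 m/s × 86400 s/d = 0.5184 m/d
q = Ki = 0.5184 × 0.0012 = 6.221e-4 m/d
Average linear velocity = 6.221e-4 / 0.32 = 0.001944 m/d
Retardation R = 1 + ρ_b·K_d/n = 1 + 1.74×3.3/0.32 = 18.94
Contaminant velocity v_c = v/R = 0.001944/18.94 = 1.026e-4 m/d
t = L/v_c = 124/1.026e-4 = 1.208e6 d
   = 1.208e6/365 = 3310 yr

3310 years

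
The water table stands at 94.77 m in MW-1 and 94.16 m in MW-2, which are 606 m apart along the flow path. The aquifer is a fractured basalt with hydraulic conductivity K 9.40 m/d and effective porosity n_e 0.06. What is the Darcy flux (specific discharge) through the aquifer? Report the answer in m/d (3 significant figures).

Hydraulic gradient i = (94.77 − 94.16) / 606 = 0.61 / 606 = 0.001007
Specific discharge q = 9.40 × 0.001007 = 0.009462 m/d

0.00946 m/d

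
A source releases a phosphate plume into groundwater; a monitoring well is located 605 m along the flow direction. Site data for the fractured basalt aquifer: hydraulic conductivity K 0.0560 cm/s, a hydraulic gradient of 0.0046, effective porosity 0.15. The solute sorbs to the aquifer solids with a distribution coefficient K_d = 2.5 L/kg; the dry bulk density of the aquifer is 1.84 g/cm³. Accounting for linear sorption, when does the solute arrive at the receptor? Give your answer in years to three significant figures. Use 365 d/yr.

35.4 years

K = 0.0560 cm/s × 864 = 48.38 m/d
q = Ki = 48.38 × 0.0046 = 0.2226 m/d
v_s = q/n_e = 0.2226/0.15 = 1.484 m/d
Retardation R = 1 + ρ_b·K_d/n = 1 + 1.84×2.5/0.15 = 31.67
Contaminant velocity v_c = v/R = 1.484/31.67 = 0.04686 m/d
t = L/v_c = 605/0.04686 = 12910 d
   = 12910/365 = 35.4 yr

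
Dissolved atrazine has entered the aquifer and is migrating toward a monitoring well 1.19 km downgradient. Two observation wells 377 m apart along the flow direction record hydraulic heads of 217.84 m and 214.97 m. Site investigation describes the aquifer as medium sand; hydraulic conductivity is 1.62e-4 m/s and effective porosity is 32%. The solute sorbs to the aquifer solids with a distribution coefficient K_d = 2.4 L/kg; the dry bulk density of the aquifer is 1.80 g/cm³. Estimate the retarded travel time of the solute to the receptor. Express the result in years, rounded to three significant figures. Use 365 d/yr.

142 years

Hydraulic gradient i = (217.84 − 214.97) / 377 = 2.87 / 377 = 0.007613
K = 1.62e-4 m/s × 86400 s/d = 14.00 m/d
Darcy flux q = K·i = 14.00 × 0.007613 = 0.1066 m/d
v = Ki/n = 14.00·0.007613/0.32 = 0.3330 m/d
Retardation R = 1 + ρ_b·K_d/n = 1 + 1.80×2.4/0.32 = 14.50
Contaminant velocity v_c = v/R = 0.3330/14.50 = 0.02296 m/d
L = 1.19 km = 1190 m
t = L/v_c = 1190/0.02296 = 51820 d
   = 51820/365 = 142 yr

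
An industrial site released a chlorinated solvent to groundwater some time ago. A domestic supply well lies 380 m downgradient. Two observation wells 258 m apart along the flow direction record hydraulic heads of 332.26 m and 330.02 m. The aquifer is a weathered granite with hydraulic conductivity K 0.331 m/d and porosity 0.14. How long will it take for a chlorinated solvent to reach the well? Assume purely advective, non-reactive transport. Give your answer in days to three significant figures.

18500 days

Hydraulic gradient i = (332.26 − 330.02) / 258 = 2.24 / 258 = 0.008682
Darcy flux q = K·i = 0.331 × 0.008682 = 0.002874 m/d
v_s = q/n_e = 0.002874/0.14 = 0.02053 m/d
t = L / v = 380 / 0.02053 = 18510 d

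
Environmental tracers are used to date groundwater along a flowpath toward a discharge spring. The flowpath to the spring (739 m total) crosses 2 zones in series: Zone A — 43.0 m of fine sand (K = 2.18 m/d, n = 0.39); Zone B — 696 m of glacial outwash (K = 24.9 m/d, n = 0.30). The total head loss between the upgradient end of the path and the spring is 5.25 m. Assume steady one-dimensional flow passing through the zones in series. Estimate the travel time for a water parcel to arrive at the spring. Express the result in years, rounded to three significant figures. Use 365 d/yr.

Steady 1-D flow in series ⇒ the Darcy flux q is identical in every zone and the zone head losses add (resistances L/K in series).
Σ(L/K) = 43.0/2.18 + 696/24.9 = 19.72 + 27.95 = 47.68 d
q = ΔH / Σ(L/K) = 5.25 / 47.68 = 0.1101 m/d (same in every zone)
Zone A: v = q/n = 0.1101/0.39 = 0.2824 m/d → t_A = 43.0/0.2824 = 152.3 d
Zone B: v = q/n = 0.1101/0.30 = 0.3671 m/d → t_B = 696/0.3671 = 1896 d
Total t = 152.3 + 1896 = 2048 d
   = 2048 / 365 = 5.61 yr

5.61 years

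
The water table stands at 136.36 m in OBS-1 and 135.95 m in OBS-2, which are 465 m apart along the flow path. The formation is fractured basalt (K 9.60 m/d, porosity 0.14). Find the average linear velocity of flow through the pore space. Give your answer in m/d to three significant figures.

0.0605 m/d

Hydraulic gradient i = (136.36 − 135.95) / 465 = 0.41 / 465 = 8.817e-4
Specific discharge q = 9.60 × 8.817e-4 = 0.008465 m/d
Average linear velocity = 0.008465 / 0.14 = 0.06046 m/d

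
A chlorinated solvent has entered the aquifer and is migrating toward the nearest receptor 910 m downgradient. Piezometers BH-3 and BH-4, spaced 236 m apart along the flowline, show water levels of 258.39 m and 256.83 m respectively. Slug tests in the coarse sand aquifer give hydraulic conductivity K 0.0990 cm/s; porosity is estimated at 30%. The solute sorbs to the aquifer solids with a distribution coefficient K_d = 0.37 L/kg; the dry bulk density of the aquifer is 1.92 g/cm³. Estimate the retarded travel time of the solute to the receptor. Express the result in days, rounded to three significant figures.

Hydraulic gradient i = (258.39 − 256.83) / 236 = 1.56 / 236 = 0.006610
K = 0.0990 cm/s × 864 = 85.54 m/d
Darcy flux q = K·i = 85.54 × 0.006610 = 0.5654 m/d
Average linear velocity = 0.5654 / 0.30 = 1.885 m/d
Retardation R = 1 + ρ_b·K_d/n = 1 + 1.92×0.37/0.30 = 3.368
Contaminant velocity v_c = v/R = 1.885/3.368 = 0.5596 m/d
t = L/v_c = 910/0.5596 = 1626 d

1630 days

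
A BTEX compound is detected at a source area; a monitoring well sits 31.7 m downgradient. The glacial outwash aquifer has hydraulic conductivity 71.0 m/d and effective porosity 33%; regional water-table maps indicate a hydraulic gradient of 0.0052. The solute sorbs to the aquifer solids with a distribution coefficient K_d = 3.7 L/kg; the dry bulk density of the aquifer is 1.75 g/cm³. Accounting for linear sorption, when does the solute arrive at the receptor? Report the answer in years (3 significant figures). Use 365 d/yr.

1.60 years

q = Ki = 71.0 × 0.0052 = 0.3692 m/d
Seepage velocity v = q / n = 0.3692 / 0.33 = 1.119 m/d
Retardation R = 1 + ρ_b·K_d/n = 1 + 1.75×3.7/0.33 = 20.62
Contaminant velocity v_c = v/R = 1.119/20.62 = 0.05425 m/d
t = L/v_c = 31.7/0.05425 = 584.3 d
   = 584.3/365 = 1.60 yr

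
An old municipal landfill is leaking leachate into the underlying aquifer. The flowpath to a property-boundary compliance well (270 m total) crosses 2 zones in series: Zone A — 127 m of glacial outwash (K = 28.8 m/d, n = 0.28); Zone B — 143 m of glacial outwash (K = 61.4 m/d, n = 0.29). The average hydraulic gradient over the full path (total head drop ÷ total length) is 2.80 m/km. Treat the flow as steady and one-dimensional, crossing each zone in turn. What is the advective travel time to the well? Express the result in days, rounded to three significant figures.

687 days

For zones in series the flux q is common to all zones; the equivalent conductivity is the harmonic (thickness-weighted) mean, K_eq = L_total / Σ(L_j/K_j).
Σ(L/K) = 127/28.8 + 143/61.4 = 4.410 + 2.329 = 6.739 d
K_eq = L_total / Σ(L/K) = 270 / 6.739 = 40.07 m/d
q = K_eq · i = 40.07 × 0.0028 = 0.1122 m/d (same in every zone)
Zone A: v = q/n = 0.1122/0.28 = 0.4007 m/d → t_A = 127/0.4007 = 317.0 d
Zone B: v = q/n = 0.1122/0.29 = 0.3869 m/d → t_B = 143/0.3869 = 369.6 d
Total t = 317.0 + 369.6 = 686.6 d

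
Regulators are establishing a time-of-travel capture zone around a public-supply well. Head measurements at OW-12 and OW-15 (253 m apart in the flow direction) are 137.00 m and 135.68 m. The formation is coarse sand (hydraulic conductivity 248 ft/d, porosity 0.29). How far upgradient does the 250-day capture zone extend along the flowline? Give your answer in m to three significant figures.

Hydraulic gradient i = (137.00 − 135.68) / 253 = 1.32 / 253 = 0.005217
K = 248 ft/d × 0.3048 = 75.59 m/d
q = Ki = 75.59 × 0.005217 = 0.3944 m/d
v = Ki/n = 75.59·0.005217/0.29 = 1.360 m/d
L = v × T = 1.360 × 250 = 340.0 m

340 m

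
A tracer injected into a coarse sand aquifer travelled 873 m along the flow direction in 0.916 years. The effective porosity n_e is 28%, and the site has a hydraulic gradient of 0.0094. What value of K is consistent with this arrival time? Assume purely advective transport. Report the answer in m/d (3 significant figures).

77.8 m/d

t = 0.916 years = 334.3 d
v = L / t = 873 / 334.3 = 2.611 m/d
K = v · n / i = 2.611 × 0.28 / 0.0094 = 77.8 m/d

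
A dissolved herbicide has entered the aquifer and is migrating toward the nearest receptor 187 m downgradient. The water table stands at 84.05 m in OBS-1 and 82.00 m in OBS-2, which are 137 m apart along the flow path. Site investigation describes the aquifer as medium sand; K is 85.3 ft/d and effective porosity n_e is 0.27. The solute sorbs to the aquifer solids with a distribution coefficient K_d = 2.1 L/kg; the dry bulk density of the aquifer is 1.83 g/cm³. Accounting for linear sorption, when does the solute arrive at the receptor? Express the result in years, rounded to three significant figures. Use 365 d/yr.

5.42 years

Hydraulic gradient i = (84.05 − 82.00) / 137 = 2.05 / 137 = 0.01496
K = 85.3 ft/d × 0.3048 = 26.00 m/d
q = Ki = 26.00 × 0.01496 = 0.3890 m/d
v_s = q/n_e = 0.3890/0.27 = 1.441 m/d
Retardation R = 1 + ρ_b·K_d/n = 1 + 1.83×2.1/0.27 = 15.23
Contaminant velocity v_c = v/R = 1.441/15.23 = 0.09459 m/d
t = L/v_c = 187/0.09459 = 1977 d
   = 1977/365 = 5.42 yr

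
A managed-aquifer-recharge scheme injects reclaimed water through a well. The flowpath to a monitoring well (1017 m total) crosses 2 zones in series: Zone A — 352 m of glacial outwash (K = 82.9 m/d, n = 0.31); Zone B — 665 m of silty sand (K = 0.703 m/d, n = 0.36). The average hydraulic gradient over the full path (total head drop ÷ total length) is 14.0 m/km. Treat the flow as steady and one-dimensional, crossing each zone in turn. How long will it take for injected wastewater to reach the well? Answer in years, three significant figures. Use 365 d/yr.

63.7 years

Steady 1-D flow in series ⇒ the Darcy flux q is identical in every zone and the zone head losses add (resistances L/K in series).
Σ(L/K) = 352/82.9 + 665/0.703 = 4.246 + 945.9 = 950.2 d
K_eq = L_total / Σ(L/K) = 1017 / 950.2 = 1.070 m/d
q = K_eq · i = 1.070 × 0.014 = 0.01498 m/d (same in every zone)
Zone A: v = q/n = 0.01498/0.31 = 0.04834 m/d → t_A = 352/0.04834 = 7282 d
Zone B: v = q/n = 0.01498/0.36 = 0.04162 m/d → t_B = 665/0.04162 = 15980 d
Total t = 7282 + 15980 = 23260 d
   = 23260 / 365 = 63.7 yr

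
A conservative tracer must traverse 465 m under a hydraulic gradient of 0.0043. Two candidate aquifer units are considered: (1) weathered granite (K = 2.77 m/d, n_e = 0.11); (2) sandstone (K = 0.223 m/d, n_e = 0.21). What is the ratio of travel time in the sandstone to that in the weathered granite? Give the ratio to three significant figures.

23.7

Unit 1 (weathered granite): v = 2.77×0.0043/0.11 = 0.1083 m/d, t = 465/0.1083 = 4294 d
Unit 2 (sandstone): v = 0.223×0.0043/0.21 = 0.004566 m/d, t = 465/0.004566 = 101800 d
t(sandstone) / t(weathered granite) = 101800/4294 = 23.7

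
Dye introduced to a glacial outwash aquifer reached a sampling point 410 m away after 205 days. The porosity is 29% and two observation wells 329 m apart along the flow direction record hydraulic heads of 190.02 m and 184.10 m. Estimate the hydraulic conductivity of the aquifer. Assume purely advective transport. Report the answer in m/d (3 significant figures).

Hydraulic gradient i = (190.02 − 184.10) / 329 = 5.92 / 329 = 0.01799
v = L / t = 410 / 205 = 2.000 m/d
K = v · n / i = 2.000 × 0.29 / 0.01799 = 32.2 m/d

32.2 m/d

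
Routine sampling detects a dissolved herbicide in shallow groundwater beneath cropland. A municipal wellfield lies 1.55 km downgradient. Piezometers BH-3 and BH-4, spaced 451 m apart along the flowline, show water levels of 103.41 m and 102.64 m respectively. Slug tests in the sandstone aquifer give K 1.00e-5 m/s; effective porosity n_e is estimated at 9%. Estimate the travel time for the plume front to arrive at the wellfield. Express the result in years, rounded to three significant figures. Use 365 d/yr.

259 years

Hydraulic gradient i = (103.41 − 102.64) / 451 = 0.77 / 451 = 0.001707
K = 1.00e-5 m/s × 86400 s/d = 0.8640 m/d
Specific discharge q = 0.8640 × 0.001707 = 0.001475 m/d
Seepage velocity v = q / n = 0.001475 / 0.09 = 0.01639 m/d
L = 1.55 km = 1550 m
t = L / v = 1550 / 0.01639 = 94570 d
   = 94570 / 365 = 259 yr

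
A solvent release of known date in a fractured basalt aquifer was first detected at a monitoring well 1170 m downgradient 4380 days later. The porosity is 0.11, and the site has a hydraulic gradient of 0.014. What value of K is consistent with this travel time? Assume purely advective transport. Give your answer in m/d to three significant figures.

v = L / t = 1170 / 4380 = 0.2671 m/d
K = v · n / i = 0.2671 × 0.11 / 0.014 = 2.10 m/d

2.10 m/d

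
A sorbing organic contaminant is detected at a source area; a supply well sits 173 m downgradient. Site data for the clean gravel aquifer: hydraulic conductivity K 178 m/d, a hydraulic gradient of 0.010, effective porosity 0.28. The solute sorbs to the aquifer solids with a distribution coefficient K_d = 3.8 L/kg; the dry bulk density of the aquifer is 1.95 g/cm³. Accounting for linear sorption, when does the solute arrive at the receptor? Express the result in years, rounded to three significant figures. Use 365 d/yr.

Darcy flux q = K·i = 178 × 0.010 = 1.780 m/d
Seepage velocity v = q / n = 1.780 / 0.28 = 6.357 m/d
Retardation R = 1 + ρ_b·K_d/n = 1 + 1.95×3.8/0.28 = 27.46
Contaminant velocity v_c = v/R = 6.357/27.46 = 0.2315 m/d
t = L/v_c = 173/0.2315 = 747.4 d
   = 747.4/365 = 2.05 yr

2.05 years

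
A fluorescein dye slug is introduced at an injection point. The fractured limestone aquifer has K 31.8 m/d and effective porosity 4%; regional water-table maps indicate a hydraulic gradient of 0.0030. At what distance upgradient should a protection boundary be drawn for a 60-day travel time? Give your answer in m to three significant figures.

143 m

Darcy flux q = K·i = 31.8 × 0.0030 = 0.09540 m/d
Average linear velocity = 0.09540 / 0.04 = 2.385 m/d
L = v × T = 2.385 × 60 = 143.1 m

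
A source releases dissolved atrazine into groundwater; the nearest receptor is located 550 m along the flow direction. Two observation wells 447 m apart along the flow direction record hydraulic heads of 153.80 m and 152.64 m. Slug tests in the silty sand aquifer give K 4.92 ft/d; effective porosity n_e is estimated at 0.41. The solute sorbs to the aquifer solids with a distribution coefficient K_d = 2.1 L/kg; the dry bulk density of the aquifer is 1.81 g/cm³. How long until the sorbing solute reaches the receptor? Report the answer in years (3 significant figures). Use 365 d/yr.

1630 years

Hydraulic gradient i = (153.80 − 152.64) / 447 = 1.16 / 447 = 0.002595
K = 4.92 ft/d × 0.3048 = 1.500 m/d
q = Ki = 1.500 × 0.002595 = 0.003892 m/d
v_s = q/n_e = 0.003892/0.41 = 0.009492 m/d
Retardation R = 1 + ρ_b·K_d/n = 1 + 1.81×2.1/0.41 = 10.27
Contaminant velocity v_c = v/R = 0.009492/10.27 = 9.242e-4 m/d
t = L/v_c = 550/9.242e-4 = 595100 d
   = 595100/365 = 1630 yr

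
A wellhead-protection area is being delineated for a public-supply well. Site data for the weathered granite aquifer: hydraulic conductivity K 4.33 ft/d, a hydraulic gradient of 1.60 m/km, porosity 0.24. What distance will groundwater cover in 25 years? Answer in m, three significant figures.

80.3 m

K = 4.33 ft/d × 0.3048 = 1.320 m/d
Darcy flux q = K·i = 1.320 × 0.0016 = 0.002112 m/d
Seepage velocity v = q / n = 0.002112 / 0.24 = 0.008799 m/d
T = 25 yr × 365 = 9125 d
L = v × T = 0.008799 × 9125 = 80.29 m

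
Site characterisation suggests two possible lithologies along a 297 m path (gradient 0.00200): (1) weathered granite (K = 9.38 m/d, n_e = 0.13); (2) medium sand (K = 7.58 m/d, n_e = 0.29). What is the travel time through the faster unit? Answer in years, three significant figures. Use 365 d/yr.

5.64 years

Unit 1 (weathered granite): v = 9.38×0.0020/0.13 = 0.1443 m/d, t = 297/0.1443 = 2058 d
Unit 2 (medium sand): v = 7.58×0.0020/0.29 = 0.05228 m/d, t = 297/0.05228 = 5681 d
Faster: 2058 d / 365 = 5.64 yr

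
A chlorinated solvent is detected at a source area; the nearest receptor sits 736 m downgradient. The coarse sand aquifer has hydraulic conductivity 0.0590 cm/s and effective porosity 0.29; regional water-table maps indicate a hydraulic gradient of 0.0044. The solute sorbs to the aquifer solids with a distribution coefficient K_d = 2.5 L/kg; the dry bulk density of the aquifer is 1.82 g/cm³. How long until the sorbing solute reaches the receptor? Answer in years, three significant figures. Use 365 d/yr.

K = 0.0590 cm/s × 864 = 50.98 m/d
Darcy flux q = K·i = 50.98 × 0.0044 = 0.2243 m/d
Seepage velocity v = q / n = 0.2243 / 0.29 = 0.7734 m/d
Retardation R = 1 + ρ_b·K_d/n = 1 + 1.82×2.5/0.29 = 16.69
Contaminant velocity v_c = v/R = 0.7734/16.69 = 0.04634 m/d
t = L/v_c = 736/0.04634 = 15880 d
   = 15880/365 = 43.5 yr

43.5 years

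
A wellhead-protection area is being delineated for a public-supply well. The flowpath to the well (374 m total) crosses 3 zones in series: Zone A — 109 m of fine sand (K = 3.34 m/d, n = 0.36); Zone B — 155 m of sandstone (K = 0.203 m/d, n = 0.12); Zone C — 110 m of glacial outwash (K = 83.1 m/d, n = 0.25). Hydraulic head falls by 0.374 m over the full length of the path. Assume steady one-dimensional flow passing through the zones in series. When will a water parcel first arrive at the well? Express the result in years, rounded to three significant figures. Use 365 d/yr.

499 years

Steady 1-D flow in series ⇒ the Darcy flux q is identical in every zone and the zone head losses add (resistances L/K in series).
Σ(L/K) = 109/3.34 + 155/0.203 + 110/83.1 = 32.63 + 763.5 + 1.324 = 797.5 d
q = ΔH / Σ(L/K) = 0.374 / 797.5 = 4.690e-4 m/d (same in every zone)
Zone A: v = q/n = 4.690e-4/0.36 = 0.001303 m/d → t_A = 109/0.001303 = 83670 d
Zone B: v = q/n = 4.690e-4/0.12 = 0.003908 m/d → t_B = 155/0.003908 = 39660 d
Zone C: v = q/n = 4.690e-4/0.25 = 0.001876 m/d → t_C = 110/0.001876 = 58640 d
Total t = 83670 + 39660 + 58640 = 182000 d
   = 182000 / 365 = 499 yr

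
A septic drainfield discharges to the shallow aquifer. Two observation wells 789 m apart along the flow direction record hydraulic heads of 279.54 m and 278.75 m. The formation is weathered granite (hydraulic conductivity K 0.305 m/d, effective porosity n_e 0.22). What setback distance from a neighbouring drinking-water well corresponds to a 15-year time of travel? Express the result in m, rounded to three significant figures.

Hydraulic gradient i = (279.54 − 278.75) / 789 = 0.79 / 789 = 0.001001
Darcy flux q = K·i = 0.305 × 0.001001 = 3.054e-4 m/d
Seepage velocity v = q / n = 3.054e-4 / 0.22 = 0.001388 m/d
T = 15 yr × 365 = 5475 d
L = v × T = 0.001388 × 5475 = 7.600 m

7.60 m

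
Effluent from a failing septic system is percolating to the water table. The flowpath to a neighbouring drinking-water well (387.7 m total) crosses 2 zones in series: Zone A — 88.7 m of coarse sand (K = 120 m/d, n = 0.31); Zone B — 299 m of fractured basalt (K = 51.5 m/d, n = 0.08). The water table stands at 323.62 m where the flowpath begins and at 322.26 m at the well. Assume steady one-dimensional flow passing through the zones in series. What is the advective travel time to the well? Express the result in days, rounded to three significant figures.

Total head drop ΔH = 323.62 − 322.26 = 1.36 m
Continuity: the same q passes through each zone, so ΔH = q·Σ(L_j/K_j) — the zones act as resistances in series.
Σ(L/K) = 88.7/120 + 299/51.5 = 0.7392 + 5.806 = 6.545 d
q = ΔH / Σ(L/K) = 1.36 / 6.545 = 0.2078 m/d (same in every zone)
Zone A: v = q/n = 0.2078/0.31 = 0.6703 m/d → t_A = 88.7/0.6703 = 132.3 d
Zone B: v = q/n = 0.2078/0.08 = 2.597 m/d → t_B = 299/2.597 = 115.1 d
Total t = 132.3 + 115.1 = 247.4 d

247 days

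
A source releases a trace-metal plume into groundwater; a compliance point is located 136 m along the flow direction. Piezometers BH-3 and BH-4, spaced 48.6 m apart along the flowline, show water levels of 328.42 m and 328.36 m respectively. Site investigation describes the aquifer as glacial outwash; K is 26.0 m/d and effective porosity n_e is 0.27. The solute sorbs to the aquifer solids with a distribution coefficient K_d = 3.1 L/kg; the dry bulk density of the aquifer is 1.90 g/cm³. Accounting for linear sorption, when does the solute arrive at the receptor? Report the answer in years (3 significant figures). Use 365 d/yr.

Hydraulic gradient i = (328.42 − 328.36) / 48.6 = 0.06 / 48.6 = 0.001235
Specific discharge q = 26.0 × 0.001235 = 0.03210 m/d
v = Ki/n = 26.0·0.001235/0.27 = 0.1189 m/d
Retardation R = 1 + ρ_b·K_d/n = 1 + 1.90×3.1/0.27 = 22.81
Contaminant velocity v_c = v/R = 0.1189/22.81 = 0.005211 m/d
t = L/v_c = 136/0.005211 = 26100 d
   = 26100/365 = 71.5 yr

71.5 years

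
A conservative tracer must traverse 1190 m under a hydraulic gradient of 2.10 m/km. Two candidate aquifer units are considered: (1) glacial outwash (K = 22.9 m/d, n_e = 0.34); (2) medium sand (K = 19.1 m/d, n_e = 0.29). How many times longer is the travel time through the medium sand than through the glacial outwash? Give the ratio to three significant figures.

1.02

Unit 1 (glacial outwash): v = 22.9×0.0021/0.34 = 0.1414 m/d, t = 1190/0.1414 = 8413 d
Unit 2 (medium sand): v = 19.1×0.0021/0.29 = 0.1383 m/d, t = 1190/0.1383 = 8604 d
t(medium sand) / t(glacial outwash) = 8604/8413 = 1.02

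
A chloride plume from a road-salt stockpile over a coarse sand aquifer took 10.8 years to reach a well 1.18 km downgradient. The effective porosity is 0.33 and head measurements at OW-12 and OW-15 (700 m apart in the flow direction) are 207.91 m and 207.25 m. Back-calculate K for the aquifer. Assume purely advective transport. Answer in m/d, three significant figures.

Hydraulic gradient i = (207.91 − 207.25) / 700 = 0.66 / 700 = 9.429e-4
t = 10.8 years = 3942 d
L = 1.18 km = 1180 m
v = L / t = 1180 / 3942 = 0.2993 m/d
K = v · n / i = 0.2993 × 0.33 / 9.429e-4 = 105 m/d

105 m/d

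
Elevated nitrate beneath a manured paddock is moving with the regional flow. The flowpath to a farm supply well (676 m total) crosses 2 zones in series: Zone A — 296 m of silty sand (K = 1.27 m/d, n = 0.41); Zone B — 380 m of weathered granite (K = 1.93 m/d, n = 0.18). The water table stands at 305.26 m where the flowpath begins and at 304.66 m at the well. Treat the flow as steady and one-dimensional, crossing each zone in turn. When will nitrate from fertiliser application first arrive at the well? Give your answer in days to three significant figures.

Total head drop ΔH = 305.26 − 304.66 = 0.60 m
Steady 1-D flow in series ⇒ the Darcy flux q is identical in every zone and the zone head losses add (resistances L/K in series).
Σ(L/K) = 296/1.27 + 380/1.93 = 233.1 + 196.9 = 430.0 d
q = ΔH / Σ(L/K) = 0.60 / 430.0 = 0.001395 m/d (same in every zone)
Zone A: v = q/n = 0.001395/0.41 = 0.003404 m/d → t_A = 296/0.003404 = 86970 d
Zone B: v = q/n = 0.001395/0.18 = 0.007753 m/d → t_B = 380/0.007753 = 49020 d
Total t = 86970 + 49020 = 136000 d

136000 days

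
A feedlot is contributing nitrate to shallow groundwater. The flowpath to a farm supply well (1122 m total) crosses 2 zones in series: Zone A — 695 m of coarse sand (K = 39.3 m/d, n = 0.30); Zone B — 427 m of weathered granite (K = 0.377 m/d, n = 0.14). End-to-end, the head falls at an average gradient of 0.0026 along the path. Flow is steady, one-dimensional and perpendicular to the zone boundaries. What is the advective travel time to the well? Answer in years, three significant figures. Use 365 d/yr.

290 years

Steady 1-D flow in series ⇒ the Darcy flux q is identical in every zone and the zone head losses add (resistances L/K in series).
Σ(L/K) = 695/39.3 + 427/0.377 = 17.68 + 1133 = 1150 d
K_eq = L_total / Σ(L/K) = 1122 / 1150 = 0.9754 m/d
q = K_eq · i = 0.9754 × 0.0026 = 0.002536 m/d (same in every zone)
Zone A: v = q/n = 0.002536/0.30 = 0.008453 m/d → t_A = 695/0.008453 = 82220 d
Zone B: v = q/n = 0.002536/0.14 = 0.01811 m/d → t_B = 427/0.01811 = 23570 d
Total t = 82220 + 23570 = 105800 d
   = 105800 / 365 = 290 yr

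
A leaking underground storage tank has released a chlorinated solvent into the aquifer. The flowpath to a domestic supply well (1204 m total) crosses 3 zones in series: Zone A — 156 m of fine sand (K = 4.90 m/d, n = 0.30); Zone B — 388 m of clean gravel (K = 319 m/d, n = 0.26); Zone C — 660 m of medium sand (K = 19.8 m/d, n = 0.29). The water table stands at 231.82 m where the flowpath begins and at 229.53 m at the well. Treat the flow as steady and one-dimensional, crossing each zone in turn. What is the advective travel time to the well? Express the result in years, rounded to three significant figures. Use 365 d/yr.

26.9 years

Total head drop ΔH = 231.82 − 229.53 = 2.29 m
Steady 1-D flow in series ⇒ the Darcy flux q is identical in every zone and the zone head losses add (resistances L/K in series).
Σ(L/K) = 156/4.90 + 388/319 + 660/19.8 = 31.84 + 1.216 + 33.33 = 66.39 d
q = ΔH / Σ(L/K) = 2.29 / 66.39 = 0.03450 m/d (same in every zone)
Zone A: v = q/n = 0.03450/0.30 = 0.1150 m/d → t_A = 156/0.1150 = 1357 d
Zone B: v = q/n = 0.03450/0.26 = 0.1327 m/d → t_B = 388/0.1327 = 2924 d
Zone C: v = q/n = 0.03450/0.29 = 0.1189 m/d → t_C = 660/0.1189 = 5549 d
Total t = 1357 + 2924 + 5549 = 9830 d
   = 9830 / 365 = 26.9 yr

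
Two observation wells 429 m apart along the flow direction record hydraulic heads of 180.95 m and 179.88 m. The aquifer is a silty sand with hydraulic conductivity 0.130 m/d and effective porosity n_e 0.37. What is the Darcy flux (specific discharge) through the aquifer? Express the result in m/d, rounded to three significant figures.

3.24e-4 m/d

Hydraulic gradient i = (180.95 − 179.88) / 429 = 1.07 / 429 = 0.002494
q = Ki = 0.130 × 0.002494 = 3.242e-4 m/d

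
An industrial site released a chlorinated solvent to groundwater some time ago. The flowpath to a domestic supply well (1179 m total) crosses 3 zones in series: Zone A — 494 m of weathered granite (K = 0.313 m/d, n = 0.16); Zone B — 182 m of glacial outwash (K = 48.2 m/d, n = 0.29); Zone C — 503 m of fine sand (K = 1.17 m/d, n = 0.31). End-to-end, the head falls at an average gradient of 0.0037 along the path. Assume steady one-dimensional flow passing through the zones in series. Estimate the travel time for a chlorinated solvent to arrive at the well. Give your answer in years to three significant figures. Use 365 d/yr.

364 years

For zones in series the flux q is common to all zones; the equivalent conductivity is the harmonic (thickness-weighted) mean, K_eq = L_total / Σ(L_j/K_j).
Σ(L/K) = 494/0.313 + 182/48.2 + 503/1.17 = 1578 + 3.776 + 429.9 = 2012 d
K_eq = L_total / Σ(L/K) = 1179 / 2012 = 0.5860 m/d
q = K_eq · i = 0.5860 × 0.0037 = 0.002168 m/d (same in every zone)
Zone A: v = q/n = 0.002168/0.16 = 0.01355 m/d → t_A = 494/0.01355 = 36450 d
Zone B: v = q/n = 0.002168/0.29 = 0.007476 m/d → t_B = 182/0.007476 = 24340 d
Zone C: v = q/n = 0.002168/0.31 = 0.006994 m/d → t_C = 503/0.006994 = 71920 d
Total t = 36450 + 24340 + 71920 = 132700 d
   = 132700 / 365 = 364 yr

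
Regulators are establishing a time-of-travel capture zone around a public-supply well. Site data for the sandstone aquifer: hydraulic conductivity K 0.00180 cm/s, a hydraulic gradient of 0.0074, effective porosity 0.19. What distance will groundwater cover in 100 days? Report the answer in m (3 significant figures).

6.06 m

K = 0.00180 cm/s × 864 = 1.555 m/d
Darcy flux q = K·i = 1.555 × 0.0074 = 0.01151 m/d
Average linear velocity = 0.01151 / 0.19 = 0.06057 m/d
L = v × T = 0.06057 × 100 = 6.057 m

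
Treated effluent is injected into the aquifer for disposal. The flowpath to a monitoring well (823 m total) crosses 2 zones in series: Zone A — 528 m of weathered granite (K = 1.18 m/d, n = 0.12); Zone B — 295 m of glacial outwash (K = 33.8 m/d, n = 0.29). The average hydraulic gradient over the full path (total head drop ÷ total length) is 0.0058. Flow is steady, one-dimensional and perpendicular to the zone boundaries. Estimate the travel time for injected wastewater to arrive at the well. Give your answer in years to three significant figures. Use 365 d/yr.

39.0 years

Steady 1-D flow in series ⇒ the Darcy flux q is identical in every zone and the zone head losses add (resistances L/K in series).
Σ(L/K) = 528/1.18 + 295/33.8 = 447.5 + 8.728 = 456.2 d
K_eq = L_total / Σ(L/K) = 823 / 456.2 = 1.804 m/d
q = K_eq · i = 1.804 × 0.0058 = 0.01046 m/d (same in every zone)
Zone A: v = q/n = 0.01046/0.12 = 0.08720 m/d → t_A = 528/0.08720 = 6055 d
Zone B: v = q/n = 0.01046/0.29 = 0.03608 m/d → t_B = 295/0.03608 = 8176 d
Total t = 6055 + 8176 = 14230 d
   = 14230 / 365 = 39.0 yr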